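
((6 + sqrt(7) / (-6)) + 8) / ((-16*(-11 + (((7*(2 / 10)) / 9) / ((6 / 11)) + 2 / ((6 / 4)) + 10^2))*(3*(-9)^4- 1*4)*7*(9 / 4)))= -15 / 481486093 + 5*sqrt(7) / 13481610604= -0.00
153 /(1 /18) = 2754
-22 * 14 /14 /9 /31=-22 /279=-0.08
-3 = -3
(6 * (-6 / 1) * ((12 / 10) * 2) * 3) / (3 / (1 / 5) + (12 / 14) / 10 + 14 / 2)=-9072 / 773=-11.74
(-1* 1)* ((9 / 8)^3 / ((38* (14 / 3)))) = -2187 / 272384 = -0.01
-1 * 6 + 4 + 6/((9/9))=4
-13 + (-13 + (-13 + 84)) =45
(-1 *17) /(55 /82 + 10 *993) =-1394 /814315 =-0.00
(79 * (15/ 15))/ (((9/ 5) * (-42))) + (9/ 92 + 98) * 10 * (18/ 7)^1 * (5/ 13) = 109535645/ 113022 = 969.15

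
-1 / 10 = -0.10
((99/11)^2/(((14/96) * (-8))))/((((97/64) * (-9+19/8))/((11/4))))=684288/35987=19.01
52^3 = 140608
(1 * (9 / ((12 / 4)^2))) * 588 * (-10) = -5880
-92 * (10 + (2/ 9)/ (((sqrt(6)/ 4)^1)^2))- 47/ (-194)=-5103259/ 5238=-974.28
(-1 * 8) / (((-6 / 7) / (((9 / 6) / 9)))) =14 / 9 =1.56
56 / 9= 6.22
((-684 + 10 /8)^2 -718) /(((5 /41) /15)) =915965379 /16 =57247836.19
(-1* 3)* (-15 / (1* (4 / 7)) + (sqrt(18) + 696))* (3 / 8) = -24111 / 32- 27* sqrt(2) / 8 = -758.24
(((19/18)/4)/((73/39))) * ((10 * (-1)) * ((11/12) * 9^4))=-9903465/1168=-8478.99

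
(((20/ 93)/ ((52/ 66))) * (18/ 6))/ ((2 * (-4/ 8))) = -330/ 403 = -0.82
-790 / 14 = -395 / 7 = -56.43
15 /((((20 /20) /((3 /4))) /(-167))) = -7515 /4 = -1878.75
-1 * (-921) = 921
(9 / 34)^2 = 81 / 1156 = 0.07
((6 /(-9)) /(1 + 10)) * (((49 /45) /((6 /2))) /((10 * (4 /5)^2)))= -49 /14256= -0.00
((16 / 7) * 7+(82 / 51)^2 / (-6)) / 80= 60743 / 312120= 0.19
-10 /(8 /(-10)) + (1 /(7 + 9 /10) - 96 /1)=-13173 /158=-83.37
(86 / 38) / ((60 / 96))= 344 / 95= 3.62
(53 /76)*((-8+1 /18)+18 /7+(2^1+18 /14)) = -13939 /9576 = -1.46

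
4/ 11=0.36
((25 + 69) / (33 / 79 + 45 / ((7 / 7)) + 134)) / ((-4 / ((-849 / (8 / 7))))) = 22066359 / 226784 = 97.30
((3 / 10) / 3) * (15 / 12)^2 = 5 / 32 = 0.16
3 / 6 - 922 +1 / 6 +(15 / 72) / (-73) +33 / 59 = -95178863 / 103368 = -920.78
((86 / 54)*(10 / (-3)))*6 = -860 / 27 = -31.85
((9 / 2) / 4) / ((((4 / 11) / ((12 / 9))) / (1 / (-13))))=-33 / 104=-0.32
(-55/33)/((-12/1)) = 5/36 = 0.14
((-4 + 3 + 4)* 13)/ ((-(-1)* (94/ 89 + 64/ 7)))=8099/ 2118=3.82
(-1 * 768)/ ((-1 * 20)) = 192/ 5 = 38.40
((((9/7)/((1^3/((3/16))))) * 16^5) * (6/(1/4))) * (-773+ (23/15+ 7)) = -4637836668.34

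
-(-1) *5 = 5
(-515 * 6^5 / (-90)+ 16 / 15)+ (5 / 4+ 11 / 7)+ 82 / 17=317763641 / 7140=44504.71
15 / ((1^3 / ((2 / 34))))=15 / 17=0.88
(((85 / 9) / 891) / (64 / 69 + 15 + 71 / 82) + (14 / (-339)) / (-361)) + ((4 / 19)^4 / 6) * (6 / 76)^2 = 1009454655756016 / 1350206897208327873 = 0.00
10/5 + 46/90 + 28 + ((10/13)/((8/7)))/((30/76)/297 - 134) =30.51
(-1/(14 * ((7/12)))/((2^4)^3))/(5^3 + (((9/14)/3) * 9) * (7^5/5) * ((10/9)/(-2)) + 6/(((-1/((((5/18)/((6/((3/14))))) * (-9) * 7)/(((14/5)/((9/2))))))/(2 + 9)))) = 0.00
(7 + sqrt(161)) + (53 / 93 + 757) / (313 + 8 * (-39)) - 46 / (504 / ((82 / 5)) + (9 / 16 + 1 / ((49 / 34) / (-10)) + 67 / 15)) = sqrt(161) + 986073763135 / 1292408259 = 775.66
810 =810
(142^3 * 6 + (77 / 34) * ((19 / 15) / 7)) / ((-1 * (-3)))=8761661489 / 1530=5726576.14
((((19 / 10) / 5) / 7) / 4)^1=19 / 1400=0.01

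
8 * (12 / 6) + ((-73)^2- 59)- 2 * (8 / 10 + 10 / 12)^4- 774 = 1821595199 / 405000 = 4497.77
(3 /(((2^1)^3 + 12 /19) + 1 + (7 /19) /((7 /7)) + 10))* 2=3 /10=0.30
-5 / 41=-0.12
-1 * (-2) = 2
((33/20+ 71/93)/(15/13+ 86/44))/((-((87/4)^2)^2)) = -82166656/23682727850985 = -0.00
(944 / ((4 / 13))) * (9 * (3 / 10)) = 41418 / 5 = 8283.60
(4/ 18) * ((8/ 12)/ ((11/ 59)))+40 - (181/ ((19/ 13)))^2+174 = -15122.07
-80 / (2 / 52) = -2080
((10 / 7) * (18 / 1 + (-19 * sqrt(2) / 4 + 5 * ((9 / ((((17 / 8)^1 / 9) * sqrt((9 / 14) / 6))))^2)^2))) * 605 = 464621138020620900 / 584647 - 57475 * sqrt(2) / 14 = 794703700910.54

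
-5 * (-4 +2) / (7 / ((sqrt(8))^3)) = 160 * sqrt(2) / 7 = 32.32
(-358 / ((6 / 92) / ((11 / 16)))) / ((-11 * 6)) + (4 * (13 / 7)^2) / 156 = 202045 / 3528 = 57.27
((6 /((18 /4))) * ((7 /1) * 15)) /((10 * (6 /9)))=21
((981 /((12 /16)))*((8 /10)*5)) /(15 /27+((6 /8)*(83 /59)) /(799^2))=7094402203968 /753315421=9417.57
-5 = -5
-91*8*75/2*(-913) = 24924900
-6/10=-0.60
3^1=3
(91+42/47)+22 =113.89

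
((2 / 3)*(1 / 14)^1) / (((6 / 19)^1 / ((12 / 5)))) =38 / 105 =0.36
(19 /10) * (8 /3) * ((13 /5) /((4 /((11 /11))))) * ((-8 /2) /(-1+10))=-988 /675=-1.46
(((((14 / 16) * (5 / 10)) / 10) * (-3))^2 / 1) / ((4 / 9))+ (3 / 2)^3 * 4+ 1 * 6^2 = 5072769 / 102400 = 49.54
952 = 952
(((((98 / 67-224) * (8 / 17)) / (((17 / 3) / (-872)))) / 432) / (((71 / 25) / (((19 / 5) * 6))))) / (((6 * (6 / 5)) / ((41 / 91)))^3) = 446048096875 / 6078358373724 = 0.07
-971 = -971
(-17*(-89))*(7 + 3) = 15130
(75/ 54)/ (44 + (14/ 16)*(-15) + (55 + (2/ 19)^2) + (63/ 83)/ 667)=1998532100/ 123586821207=0.02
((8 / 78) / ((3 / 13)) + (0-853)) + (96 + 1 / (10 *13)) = -885161 / 1170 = -756.55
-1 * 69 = -69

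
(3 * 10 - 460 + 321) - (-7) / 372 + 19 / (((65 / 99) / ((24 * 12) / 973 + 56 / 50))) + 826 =445836621383 / 588178500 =758.00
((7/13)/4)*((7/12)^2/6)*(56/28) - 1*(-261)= 5863447/22464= 261.02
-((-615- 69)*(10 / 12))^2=-324900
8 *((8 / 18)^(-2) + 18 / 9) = 113 / 2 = 56.50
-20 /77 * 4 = -80 /77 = -1.04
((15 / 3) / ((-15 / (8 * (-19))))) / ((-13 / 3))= -152 / 13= -11.69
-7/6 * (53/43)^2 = -19663/11094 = -1.77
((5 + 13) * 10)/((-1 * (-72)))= 5/2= 2.50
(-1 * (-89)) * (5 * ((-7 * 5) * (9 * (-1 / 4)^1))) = 140175 / 4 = 35043.75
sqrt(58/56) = sqrt(203)/14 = 1.02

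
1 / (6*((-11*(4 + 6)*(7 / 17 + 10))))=-0.00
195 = 195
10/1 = 10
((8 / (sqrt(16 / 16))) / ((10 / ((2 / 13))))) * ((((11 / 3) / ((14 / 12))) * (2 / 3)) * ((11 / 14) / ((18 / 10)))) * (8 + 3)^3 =2576816 / 17199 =149.82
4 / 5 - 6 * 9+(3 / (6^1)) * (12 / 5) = -52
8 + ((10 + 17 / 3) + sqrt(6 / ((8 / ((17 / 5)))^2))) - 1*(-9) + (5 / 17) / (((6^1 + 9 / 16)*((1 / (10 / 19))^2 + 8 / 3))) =17*sqrt(6) / 40 + 21964346 / 672231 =33.71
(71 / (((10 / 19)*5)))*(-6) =-4047 / 25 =-161.88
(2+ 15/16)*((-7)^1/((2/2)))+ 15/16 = -157/8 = -19.62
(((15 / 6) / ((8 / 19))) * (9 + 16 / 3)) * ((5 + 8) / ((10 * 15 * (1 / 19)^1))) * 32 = 201799 / 45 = 4484.42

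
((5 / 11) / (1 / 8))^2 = 1600 / 121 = 13.22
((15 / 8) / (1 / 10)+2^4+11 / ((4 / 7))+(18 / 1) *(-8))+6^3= 126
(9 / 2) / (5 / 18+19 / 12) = 162 / 67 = 2.42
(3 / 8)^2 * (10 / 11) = 0.13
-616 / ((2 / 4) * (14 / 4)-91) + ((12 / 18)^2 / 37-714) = -4002814 / 5661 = -707.09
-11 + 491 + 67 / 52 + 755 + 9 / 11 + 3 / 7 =4955091 / 4004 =1237.54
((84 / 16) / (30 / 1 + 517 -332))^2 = 441 / 739600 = 0.00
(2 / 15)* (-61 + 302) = 482 / 15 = 32.13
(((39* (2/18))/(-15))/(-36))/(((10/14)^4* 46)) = 31213/46575000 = 0.00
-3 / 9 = -1 / 3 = -0.33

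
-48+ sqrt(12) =-48+ 2*sqrt(3) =-44.54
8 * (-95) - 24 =-784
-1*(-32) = 32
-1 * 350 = -350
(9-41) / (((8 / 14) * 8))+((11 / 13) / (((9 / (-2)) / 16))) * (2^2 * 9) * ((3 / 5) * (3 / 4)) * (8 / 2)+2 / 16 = -104951 / 520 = -201.83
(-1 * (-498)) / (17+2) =498 / 19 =26.21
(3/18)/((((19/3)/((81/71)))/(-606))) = -18.19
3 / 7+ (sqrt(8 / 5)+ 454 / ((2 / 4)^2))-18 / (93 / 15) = 2 *sqrt(10) / 5+ 393535 / 217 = 1814.79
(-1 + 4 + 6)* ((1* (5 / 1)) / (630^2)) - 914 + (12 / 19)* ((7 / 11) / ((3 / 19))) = -88429309 / 97020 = -911.45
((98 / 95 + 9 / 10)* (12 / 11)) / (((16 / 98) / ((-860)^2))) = 1995034020 / 209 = 9545617.32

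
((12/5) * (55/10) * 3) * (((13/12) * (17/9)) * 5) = 2431/6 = 405.17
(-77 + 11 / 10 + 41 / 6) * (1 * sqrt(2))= -1036 * sqrt(2) / 15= -97.68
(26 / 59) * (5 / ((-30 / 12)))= -52 / 59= -0.88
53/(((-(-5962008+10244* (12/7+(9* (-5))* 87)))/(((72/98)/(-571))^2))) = 5724/3004069669054727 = 0.00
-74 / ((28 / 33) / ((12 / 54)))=-407 / 21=-19.38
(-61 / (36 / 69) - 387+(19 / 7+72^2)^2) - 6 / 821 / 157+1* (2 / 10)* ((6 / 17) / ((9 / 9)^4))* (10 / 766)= 13275300062889003203 / 493478039796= 26901501.17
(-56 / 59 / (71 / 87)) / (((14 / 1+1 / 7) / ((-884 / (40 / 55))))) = 99.96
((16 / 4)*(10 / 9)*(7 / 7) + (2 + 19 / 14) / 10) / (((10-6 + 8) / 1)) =6023 / 15120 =0.40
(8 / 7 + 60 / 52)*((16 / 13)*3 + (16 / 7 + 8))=265848 / 8281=32.10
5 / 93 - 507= -47146 / 93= -506.95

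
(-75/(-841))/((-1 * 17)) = -0.01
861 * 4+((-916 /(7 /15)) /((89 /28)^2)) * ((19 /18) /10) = 81352460 /23763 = 3423.49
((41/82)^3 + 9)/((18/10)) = 365/72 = 5.07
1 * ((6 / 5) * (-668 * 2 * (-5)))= 8016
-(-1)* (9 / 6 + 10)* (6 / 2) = 69 / 2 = 34.50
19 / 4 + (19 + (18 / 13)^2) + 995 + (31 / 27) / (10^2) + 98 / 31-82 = 3330652096 / 3536325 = 941.84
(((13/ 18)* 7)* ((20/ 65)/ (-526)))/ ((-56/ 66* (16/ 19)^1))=209/ 50496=0.00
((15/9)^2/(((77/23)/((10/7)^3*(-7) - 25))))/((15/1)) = -255875/101871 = -2.51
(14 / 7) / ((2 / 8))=8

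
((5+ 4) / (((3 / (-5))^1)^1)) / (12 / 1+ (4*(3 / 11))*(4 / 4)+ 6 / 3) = -165 / 166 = -0.99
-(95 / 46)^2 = -9025 / 2116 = -4.27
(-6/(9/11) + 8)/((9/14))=28/27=1.04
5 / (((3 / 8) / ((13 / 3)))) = 520 / 9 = 57.78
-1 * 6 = -6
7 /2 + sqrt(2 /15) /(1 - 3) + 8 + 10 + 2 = 47 /2 - sqrt(30) /30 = 23.32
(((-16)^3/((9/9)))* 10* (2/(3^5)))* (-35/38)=1433600/4617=310.50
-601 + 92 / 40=-5987 / 10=-598.70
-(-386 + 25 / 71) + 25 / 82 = 2247017 / 5822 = 385.95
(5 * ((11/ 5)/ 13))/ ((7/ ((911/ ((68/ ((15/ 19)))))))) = 150315/ 117572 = 1.28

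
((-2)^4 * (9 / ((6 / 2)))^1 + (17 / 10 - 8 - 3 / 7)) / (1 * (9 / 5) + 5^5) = 2889 / 218876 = 0.01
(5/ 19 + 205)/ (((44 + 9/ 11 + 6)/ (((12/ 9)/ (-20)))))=-220/ 817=-0.27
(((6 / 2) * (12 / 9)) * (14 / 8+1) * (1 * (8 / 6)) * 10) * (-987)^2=142878120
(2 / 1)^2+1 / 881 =3525 / 881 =4.00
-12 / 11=-1.09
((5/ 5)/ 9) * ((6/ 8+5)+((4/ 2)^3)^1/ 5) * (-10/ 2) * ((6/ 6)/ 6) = -49/ 72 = -0.68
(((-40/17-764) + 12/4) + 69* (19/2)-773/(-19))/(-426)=43391/275196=0.16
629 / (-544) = -37 / 32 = -1.16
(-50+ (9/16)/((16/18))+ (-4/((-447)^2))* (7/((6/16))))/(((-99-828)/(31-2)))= 109846428665/71125610112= 1.54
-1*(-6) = 6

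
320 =320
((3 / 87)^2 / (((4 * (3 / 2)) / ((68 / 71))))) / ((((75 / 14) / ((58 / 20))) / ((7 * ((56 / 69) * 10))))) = 186592 / 31965975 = 0.01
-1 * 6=-6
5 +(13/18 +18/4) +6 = 146/9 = 16.22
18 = 18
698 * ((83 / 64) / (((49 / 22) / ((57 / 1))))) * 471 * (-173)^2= 256026060394731 / 784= 326563852544.30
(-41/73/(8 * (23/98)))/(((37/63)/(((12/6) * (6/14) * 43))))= -2332449/124246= -18.77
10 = 10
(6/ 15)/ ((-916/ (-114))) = 57/ 1145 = 0.05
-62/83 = -0.75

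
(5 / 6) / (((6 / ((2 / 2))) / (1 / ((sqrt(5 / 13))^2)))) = 13 / 36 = 0.36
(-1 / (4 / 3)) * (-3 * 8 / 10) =9 / 5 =1.80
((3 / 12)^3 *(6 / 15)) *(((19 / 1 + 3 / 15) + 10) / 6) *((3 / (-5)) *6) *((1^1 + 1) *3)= -657 / 1000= -0.66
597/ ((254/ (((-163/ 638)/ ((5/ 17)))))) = -1654287/ 810260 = -2.04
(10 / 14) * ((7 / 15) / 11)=1 / 33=0.03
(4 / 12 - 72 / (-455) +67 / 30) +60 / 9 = 25639 / 2730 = 9.39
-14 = -14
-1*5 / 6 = -5 / 6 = -0.83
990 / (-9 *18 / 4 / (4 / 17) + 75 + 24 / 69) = -182160 / 17807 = -10.23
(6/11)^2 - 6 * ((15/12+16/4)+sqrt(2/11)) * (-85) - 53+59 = 510 * sqrt(22)/11+649479/242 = 2901.26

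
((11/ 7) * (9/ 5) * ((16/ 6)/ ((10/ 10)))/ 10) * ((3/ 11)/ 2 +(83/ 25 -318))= -1037994/ 4375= -237.26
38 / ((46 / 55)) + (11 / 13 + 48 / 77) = 1079878 / 23023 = 46.90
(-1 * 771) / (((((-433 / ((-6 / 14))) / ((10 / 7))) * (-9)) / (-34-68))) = -262140 / 21217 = -12.36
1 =1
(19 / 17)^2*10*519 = 1873590 / 289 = 6483.01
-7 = -7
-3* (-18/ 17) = 54/ 17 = 3.18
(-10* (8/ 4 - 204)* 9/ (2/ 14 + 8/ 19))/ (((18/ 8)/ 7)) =1504496/ 15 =100299.73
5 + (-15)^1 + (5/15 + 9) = -0.67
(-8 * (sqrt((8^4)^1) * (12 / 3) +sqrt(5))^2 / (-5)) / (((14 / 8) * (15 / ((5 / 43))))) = 16384 * sqrt(5) / 4515 +99872 / 215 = 472.64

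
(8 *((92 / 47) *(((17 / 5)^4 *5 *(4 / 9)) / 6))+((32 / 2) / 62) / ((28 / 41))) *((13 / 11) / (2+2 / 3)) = 343.66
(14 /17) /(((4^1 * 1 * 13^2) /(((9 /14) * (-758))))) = -0.59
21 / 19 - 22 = -20.89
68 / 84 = 17 / 21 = 0.81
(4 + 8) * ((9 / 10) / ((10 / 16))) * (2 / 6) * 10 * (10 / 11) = 576 / 11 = 52.36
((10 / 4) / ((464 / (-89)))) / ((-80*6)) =89 / 89088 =0.00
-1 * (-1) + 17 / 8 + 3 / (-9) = 67 / 24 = 2.79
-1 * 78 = -78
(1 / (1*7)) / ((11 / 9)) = 9 / 77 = 0.12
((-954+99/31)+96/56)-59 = -218756/217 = -1008.09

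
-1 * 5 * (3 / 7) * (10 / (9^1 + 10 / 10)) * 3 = -45 / 7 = -6.43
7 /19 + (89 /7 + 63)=10119 /133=76.08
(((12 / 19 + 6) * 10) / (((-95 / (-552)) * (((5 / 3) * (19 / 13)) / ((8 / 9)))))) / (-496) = -301392 / 1063145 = -0.28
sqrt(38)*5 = 5*sqrt(38) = 30.82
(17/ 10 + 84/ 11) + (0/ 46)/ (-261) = 1027/ 110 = 9.34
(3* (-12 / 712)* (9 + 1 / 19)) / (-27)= 86 / 5073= 0.02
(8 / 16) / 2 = 0.25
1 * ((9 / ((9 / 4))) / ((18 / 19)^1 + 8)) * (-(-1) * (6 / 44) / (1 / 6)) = 0.37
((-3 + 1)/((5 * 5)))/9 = -2/225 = -0.01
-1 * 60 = -60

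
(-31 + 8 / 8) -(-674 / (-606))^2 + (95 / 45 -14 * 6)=-3461992 / 30603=-113.13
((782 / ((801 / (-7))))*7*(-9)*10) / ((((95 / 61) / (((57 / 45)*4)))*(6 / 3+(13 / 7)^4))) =44896740784 / 44539605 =1008.02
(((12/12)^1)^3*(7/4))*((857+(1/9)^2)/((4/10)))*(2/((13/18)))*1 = 1214815/117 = 10383.03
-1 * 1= -1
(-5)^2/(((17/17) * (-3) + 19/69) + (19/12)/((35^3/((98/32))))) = -96600000/10527563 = -9.18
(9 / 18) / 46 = 1 / 92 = 0.01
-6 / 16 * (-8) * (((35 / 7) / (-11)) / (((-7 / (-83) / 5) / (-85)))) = 529125 / 77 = 6871.75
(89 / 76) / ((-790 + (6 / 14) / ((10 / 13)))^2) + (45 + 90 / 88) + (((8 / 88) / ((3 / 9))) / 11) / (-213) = 91762674072873879 / 1993860595650836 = 46.02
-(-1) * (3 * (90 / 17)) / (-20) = -27 / 34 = -0.79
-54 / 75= -18 / 25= -0.72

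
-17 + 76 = 59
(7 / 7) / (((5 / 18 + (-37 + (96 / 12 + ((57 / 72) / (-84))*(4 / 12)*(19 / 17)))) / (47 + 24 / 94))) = -228354336 / 138812855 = -1.65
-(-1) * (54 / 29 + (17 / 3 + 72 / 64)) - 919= -633601 / 696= -910.35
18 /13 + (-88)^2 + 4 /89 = 8961462 /1157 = 7745.43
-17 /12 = -1.42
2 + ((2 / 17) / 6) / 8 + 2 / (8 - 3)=4901 / 2040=2.40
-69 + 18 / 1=-51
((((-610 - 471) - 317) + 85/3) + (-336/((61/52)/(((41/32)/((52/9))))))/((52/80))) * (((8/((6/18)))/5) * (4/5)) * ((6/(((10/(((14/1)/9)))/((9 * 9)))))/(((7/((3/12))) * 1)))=-1508071824/99125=-15213.84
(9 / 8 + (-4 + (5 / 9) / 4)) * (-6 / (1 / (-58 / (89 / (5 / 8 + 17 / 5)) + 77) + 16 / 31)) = 808511837 / 26081232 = 31.00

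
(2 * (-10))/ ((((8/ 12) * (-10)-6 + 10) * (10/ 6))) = 9/ 2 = 4.50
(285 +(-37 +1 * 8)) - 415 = -159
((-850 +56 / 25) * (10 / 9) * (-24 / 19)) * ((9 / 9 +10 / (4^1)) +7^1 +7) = 1186864 / 57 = 20822.18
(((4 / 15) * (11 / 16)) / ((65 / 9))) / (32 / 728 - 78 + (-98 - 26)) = -77 / 612600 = -0.00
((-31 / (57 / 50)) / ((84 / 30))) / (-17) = 3875 / 6783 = 0.57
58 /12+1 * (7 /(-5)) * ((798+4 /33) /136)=-12651 /3740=-3.38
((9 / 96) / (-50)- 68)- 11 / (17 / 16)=-2131251 / 27200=-78.35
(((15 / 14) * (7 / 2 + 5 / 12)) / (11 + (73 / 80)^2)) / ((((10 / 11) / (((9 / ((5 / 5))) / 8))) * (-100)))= -1551 / 353402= -0.00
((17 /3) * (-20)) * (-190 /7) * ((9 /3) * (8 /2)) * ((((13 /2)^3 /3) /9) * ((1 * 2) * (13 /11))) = 1845040600 /2079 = 887465.42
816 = 816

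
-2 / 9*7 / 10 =-7 / 45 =-0.16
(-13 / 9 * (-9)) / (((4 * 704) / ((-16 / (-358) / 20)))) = 13 / 1260160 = 0.00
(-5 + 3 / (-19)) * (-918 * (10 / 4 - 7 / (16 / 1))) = 742203 / 76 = 9765.83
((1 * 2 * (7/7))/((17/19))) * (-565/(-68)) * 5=53675/578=92.86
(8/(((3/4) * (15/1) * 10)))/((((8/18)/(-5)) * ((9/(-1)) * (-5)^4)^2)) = -4/158203125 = -0.00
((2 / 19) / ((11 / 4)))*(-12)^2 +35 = 8467 / 209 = 40.51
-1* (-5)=5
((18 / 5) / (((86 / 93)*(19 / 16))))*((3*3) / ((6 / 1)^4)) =93 / 4085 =0.02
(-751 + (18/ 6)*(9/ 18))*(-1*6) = 4497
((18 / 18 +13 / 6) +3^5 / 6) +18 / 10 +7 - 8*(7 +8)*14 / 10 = -1733 / 15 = -115.53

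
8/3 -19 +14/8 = -175/12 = -14.58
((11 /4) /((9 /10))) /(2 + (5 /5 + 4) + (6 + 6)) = 55 /342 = 0.16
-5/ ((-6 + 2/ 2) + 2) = 5/ 3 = 1.67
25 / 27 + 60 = 60.93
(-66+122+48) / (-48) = -13 / 6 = -2.17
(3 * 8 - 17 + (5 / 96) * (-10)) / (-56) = -311 / 2688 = -0.12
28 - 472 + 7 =-437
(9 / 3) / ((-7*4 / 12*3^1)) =-3 / 7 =-0.43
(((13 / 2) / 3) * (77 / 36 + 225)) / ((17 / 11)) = 68783 / 216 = 318.44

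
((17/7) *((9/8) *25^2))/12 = 31875/224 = 142.30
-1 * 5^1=-5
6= 6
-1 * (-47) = 47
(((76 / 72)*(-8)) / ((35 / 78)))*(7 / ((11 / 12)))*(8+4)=-94848 / 55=-1724.51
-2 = -2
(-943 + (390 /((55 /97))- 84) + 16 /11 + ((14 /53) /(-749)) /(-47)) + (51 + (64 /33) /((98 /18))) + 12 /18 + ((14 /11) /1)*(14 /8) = -244351786337 /861980658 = -283.48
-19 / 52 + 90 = 4661 / 52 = 89.63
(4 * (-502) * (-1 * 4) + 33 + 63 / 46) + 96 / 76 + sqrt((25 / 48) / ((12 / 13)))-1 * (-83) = 5 * sqrt(13) / 24 + 7123653 / 874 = 8151.38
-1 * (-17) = 17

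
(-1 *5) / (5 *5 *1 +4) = -5 / 29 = -0.17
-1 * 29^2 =-841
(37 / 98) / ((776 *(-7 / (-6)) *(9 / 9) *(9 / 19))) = 703 / 798504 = 0.00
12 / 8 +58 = 59.50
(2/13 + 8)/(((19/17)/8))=14416/247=58.36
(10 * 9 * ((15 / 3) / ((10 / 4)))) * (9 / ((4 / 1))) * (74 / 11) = 29970 / 11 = 2724.55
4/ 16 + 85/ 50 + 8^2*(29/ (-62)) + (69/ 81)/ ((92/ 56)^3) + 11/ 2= -197418023/ 8855460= -22.29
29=29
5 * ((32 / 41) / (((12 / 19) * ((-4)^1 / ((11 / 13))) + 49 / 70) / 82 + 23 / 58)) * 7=135766400 / 1832337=74.09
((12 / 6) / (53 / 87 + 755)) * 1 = 87 / 32869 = 0.00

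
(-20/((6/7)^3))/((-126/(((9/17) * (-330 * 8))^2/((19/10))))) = 1422960000/5491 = 259144.05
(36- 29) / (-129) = -7 / 129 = -0.05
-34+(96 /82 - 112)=-144.83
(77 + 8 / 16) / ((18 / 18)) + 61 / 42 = 1658 / 21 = 78.95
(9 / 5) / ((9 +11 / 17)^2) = 2601 / 134480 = 0.02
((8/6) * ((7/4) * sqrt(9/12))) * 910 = 3185 * sqrt(3)/3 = 1838.86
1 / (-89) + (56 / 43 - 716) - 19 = -733.71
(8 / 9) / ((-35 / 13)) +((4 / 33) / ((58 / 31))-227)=-22836761 / 100485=-227.27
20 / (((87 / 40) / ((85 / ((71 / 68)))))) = 4624000 / 6177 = 748.58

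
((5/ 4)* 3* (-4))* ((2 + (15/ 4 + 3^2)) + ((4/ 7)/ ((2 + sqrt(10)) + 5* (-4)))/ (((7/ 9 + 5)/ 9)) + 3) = -15171915/ 57148 + 1215* sqrt(10)/ 28574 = -265.35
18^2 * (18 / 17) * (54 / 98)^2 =104.16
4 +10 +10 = 24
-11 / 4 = -2.75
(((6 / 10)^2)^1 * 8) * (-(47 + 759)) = -58032 / 25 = -2321.28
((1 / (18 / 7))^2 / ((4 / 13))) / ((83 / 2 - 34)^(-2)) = 15925 / 576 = 27.65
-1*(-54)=54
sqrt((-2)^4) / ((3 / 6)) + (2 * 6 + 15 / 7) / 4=323 / 28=11.54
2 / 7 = 0.29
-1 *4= -4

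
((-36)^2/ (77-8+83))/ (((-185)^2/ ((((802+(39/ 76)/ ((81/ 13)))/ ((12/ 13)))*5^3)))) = 106981745/ 3953672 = 27.06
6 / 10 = 3 / 5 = 0.60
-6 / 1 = -6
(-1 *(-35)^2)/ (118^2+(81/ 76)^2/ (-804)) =-379252160/ 4310780849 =-0.09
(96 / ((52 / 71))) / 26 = 852 / 169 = 5.04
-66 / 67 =-0.99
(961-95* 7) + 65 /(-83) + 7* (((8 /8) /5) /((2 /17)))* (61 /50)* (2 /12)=74111497 /249000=297.64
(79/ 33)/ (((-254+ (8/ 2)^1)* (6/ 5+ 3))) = -79/ 34650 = -0.00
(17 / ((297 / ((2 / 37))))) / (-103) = -34 / 1131867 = -0.00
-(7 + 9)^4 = -65536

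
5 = 5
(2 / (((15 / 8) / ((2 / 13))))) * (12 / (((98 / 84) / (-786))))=-603648 / 455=-1326.70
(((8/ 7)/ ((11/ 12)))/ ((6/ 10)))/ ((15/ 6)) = 0.83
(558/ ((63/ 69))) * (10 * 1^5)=42780/ 7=6111.43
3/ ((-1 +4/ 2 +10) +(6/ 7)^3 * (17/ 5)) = 5145/ 22537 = 0.23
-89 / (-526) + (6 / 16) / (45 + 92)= 49561 / 288248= 0.17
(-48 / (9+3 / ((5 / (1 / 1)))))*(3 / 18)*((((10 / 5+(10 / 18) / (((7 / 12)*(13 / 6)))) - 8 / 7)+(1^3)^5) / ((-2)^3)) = 1045 / 4368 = 0.24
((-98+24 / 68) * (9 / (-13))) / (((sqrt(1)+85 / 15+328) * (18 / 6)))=3735 / 55471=0.07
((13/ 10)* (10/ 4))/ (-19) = -13/ 76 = -0.17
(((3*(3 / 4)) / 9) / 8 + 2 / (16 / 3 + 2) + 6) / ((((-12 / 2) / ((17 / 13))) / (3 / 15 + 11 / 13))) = -641291 / 446160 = -1.44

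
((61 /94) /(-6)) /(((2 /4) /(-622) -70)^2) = -23599924 /1069217179101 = -0.00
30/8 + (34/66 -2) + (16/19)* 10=26801/2508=10.69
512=512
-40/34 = -20/17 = -1.18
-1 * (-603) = 603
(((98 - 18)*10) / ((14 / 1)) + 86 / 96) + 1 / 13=253849 / 4368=58.12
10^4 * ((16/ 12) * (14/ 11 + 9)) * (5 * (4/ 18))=45200000/ 297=152188.55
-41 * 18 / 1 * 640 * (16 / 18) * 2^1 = -839680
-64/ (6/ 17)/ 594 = -272/ 891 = -0.31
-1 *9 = -9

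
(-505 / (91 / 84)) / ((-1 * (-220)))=-303 / 143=-2.12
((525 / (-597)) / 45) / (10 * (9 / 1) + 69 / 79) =-2765 / 12857589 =-0.00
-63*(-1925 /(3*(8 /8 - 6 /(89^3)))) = 581599425 /14387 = 40425.34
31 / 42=0.74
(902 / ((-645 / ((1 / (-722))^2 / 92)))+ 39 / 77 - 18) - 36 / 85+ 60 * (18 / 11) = 1625012177461889 / 20245643630520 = 80.26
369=369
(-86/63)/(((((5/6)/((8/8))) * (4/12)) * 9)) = -0.55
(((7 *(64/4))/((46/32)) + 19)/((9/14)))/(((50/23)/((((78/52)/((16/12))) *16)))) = 31206/25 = 1248.24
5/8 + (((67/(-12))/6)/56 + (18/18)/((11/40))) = 188263/44352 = 4.24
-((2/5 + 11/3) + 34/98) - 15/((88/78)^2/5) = -90125509/1422960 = -63.34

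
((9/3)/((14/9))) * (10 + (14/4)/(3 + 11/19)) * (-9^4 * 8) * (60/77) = -7934414130/9163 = -865918.82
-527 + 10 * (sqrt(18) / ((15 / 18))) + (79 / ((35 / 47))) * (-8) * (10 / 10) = -48149 / 35 + 36 * sqrt(2) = -1324.77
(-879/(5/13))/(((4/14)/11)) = -879879/10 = -87987.90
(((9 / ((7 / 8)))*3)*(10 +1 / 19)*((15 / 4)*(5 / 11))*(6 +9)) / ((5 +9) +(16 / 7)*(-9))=-5801625 / 4807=-1206.91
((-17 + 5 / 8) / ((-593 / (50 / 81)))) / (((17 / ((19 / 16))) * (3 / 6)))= 62225 / 26129952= 0.00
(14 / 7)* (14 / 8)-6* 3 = -29 / 2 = -14.50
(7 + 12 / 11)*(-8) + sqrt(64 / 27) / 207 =-712 / 11 + 8*sqrt(3) / 1863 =-64.72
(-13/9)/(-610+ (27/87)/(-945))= 13195/5572353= 0.00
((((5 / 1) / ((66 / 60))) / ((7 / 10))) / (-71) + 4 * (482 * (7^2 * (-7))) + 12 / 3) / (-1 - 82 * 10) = 3615327600 / 4488407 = 805.48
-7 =-7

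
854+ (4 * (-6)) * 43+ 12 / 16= -709 / 4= -177.25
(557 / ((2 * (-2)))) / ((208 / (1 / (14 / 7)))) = -557 / 1664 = -0.33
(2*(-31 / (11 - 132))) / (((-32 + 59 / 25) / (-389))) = 602950 / 89661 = 6.72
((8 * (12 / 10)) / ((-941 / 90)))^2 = 746496 / 885481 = 0.84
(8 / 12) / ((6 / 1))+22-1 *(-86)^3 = 5724703 / 9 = 636078.11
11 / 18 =0.61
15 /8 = 1.88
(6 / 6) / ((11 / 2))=2 / 11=0.18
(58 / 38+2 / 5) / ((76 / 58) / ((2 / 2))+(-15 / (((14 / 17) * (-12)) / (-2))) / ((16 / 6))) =1188768 / 106115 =11.20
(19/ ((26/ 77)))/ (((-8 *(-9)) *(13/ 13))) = 1463/ 1872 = 0.78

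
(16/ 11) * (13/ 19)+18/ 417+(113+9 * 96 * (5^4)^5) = 2393728637695315812929/ 29051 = 82397460937500114.04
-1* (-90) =90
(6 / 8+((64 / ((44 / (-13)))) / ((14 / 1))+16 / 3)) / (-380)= -4373 / 351120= -0.01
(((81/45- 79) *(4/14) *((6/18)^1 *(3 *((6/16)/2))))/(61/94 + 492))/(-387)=9071/418170270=0.00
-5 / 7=-0.71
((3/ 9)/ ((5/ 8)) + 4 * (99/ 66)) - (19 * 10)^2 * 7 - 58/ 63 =-79598732/ 315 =-252694.39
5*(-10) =-50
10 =10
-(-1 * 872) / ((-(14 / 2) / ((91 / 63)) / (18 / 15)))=-215.92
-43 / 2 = -21.50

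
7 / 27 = 0.26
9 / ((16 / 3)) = 27 / 16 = 1.69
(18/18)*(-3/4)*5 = -15/4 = -3.75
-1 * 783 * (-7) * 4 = 21924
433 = 433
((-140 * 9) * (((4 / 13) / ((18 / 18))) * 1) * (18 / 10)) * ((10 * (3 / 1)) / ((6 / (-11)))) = 498960 / 13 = 38381.54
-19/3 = -6.33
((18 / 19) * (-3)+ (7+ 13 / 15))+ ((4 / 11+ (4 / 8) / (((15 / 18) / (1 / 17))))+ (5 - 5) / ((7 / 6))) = 57809 / 10659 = 5.42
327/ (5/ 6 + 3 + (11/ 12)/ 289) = 378012/ 4435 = 85.23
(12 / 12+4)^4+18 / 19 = 11893 / 19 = 625.95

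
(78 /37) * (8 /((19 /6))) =3744 /703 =5.33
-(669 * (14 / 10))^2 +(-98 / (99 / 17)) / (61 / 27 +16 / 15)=-108315309921 / 123475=-877224.62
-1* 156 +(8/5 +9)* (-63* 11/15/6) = -11881/50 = -237.62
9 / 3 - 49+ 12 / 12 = -45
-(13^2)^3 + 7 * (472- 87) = -4824114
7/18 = 0.39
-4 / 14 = -2 / 7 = -0.29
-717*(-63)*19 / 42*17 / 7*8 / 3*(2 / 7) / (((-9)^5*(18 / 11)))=-3396668 / 8680203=-0.39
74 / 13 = 5.69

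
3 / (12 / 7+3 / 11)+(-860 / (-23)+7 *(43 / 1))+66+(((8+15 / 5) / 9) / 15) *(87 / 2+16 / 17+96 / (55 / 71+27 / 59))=113314673147 / 272476170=415.87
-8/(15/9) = -24/5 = -4.80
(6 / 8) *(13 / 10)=39 / 40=0.98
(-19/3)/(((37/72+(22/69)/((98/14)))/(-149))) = 10938984/6485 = 1686.81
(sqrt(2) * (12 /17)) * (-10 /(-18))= 20 * sqrt(2) /51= 0.55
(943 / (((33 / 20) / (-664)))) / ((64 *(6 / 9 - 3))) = 391345 / 154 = 2541.20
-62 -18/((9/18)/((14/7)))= -134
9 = 9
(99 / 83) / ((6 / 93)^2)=95139 / 332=286.56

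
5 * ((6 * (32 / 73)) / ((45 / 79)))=5056 / 219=23.09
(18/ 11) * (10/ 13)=180/ 143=1.26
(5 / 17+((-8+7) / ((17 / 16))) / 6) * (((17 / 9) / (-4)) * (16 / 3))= -28 / 81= -0.35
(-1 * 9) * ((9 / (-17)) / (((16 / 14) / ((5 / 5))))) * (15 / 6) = 10.42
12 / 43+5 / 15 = 79 / 129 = 0.61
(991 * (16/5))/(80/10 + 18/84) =221984/575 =386.06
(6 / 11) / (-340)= -3 / 1870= -0.00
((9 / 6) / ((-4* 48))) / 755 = -0.00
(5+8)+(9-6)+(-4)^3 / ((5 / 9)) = -496 / 5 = -99.20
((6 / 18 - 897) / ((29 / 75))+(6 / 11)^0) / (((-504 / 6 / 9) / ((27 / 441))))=86427 / 5684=15.21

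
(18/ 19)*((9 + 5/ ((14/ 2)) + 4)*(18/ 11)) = 31104/ 1463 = 21.26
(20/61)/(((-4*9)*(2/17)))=-85/1098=-0.08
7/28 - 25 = -24.75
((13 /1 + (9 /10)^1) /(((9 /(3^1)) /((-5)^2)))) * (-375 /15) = -17375 /6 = -2895.83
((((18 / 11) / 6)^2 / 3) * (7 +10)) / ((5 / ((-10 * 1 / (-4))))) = 51 / 242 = 0.21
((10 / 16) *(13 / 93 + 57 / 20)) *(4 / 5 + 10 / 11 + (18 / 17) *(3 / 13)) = 4126262 / 1130415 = 3.65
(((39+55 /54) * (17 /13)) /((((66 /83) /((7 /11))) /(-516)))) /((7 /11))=-131114353 /3861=-33958.65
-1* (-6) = 6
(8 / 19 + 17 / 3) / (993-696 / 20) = 1735 / 273087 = 0.01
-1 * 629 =-629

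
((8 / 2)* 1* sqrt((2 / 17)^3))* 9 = 72* sqrt(34) / 289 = 1.45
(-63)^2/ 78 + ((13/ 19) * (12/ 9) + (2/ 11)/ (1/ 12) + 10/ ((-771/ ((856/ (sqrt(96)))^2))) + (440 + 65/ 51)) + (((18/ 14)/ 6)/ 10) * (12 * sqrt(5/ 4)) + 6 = 9 * sqrt(5)/ 70 + 85950219341/ 213670314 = 402.54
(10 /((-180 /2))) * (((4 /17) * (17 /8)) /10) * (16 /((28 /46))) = -46 /315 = -0.15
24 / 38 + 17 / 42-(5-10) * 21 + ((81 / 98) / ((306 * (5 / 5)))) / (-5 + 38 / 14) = 46031135 / 434112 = 106.04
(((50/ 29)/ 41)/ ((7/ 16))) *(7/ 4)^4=0.90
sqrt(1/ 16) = 1/ 4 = 0.25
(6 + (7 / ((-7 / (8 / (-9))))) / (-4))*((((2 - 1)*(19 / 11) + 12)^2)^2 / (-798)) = -13517025626 / 52575831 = -257.10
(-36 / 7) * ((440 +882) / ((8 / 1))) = -849.86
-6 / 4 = -3 / 2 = -1.50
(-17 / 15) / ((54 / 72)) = -68 / 45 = -1.51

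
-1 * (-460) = 460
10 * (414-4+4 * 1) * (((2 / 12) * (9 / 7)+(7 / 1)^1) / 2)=104535 / 7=14933.57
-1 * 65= -65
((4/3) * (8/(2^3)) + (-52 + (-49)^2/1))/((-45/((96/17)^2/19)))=-7220224/82365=-87.66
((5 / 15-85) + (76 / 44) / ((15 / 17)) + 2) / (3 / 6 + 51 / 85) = -8878 / 121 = -73.37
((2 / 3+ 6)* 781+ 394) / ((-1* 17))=-16802 / 51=-329.45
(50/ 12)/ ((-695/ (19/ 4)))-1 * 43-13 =-186911/ 3336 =-56.03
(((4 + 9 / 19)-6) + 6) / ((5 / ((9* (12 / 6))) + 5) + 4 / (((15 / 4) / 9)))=7650 / 25441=0.30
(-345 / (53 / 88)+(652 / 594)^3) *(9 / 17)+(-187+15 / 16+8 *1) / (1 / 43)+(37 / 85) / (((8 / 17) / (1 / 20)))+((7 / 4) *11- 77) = -16820969255763661 / 2098174557600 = -8016.95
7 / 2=3.50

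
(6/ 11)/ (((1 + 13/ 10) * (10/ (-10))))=-60/ 253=-0.24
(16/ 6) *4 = 32/ 3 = 10.67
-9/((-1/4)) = 36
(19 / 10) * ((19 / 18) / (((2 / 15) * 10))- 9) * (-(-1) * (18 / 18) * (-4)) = 3743 / 60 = 62.38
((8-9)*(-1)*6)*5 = 30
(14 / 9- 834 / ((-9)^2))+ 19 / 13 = -2555 / 351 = -7.28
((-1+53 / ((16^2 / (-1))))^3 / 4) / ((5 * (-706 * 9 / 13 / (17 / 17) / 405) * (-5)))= -3451924593 / 236894289920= -0.01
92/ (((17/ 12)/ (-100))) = -110400/ 17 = -6494.12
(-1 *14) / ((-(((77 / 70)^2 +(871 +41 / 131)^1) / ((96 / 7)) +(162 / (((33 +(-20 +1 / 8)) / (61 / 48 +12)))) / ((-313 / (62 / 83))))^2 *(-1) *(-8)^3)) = 463284150240040000 / 67739705643457630832623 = 0.00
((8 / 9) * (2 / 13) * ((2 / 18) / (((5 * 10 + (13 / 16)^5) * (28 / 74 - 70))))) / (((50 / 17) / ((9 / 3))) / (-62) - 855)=0.00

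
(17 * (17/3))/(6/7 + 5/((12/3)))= 8092/177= 45.72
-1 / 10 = -0.10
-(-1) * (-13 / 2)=-13 / 2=-6.50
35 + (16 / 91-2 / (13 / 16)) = 229 / 7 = 32.71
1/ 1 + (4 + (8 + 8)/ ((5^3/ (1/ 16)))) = 626/ 125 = 5.01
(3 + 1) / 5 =0.80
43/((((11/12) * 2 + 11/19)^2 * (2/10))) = 558828/15125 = 36.95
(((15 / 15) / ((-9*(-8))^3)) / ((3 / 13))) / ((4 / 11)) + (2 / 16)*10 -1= 1119887 / 4478976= 0.25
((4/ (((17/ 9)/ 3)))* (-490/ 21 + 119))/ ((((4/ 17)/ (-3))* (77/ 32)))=-35424/ 11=-3220.36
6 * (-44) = -264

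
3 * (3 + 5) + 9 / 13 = 321 / 13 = 24.69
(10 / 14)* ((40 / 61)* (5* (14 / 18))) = 1000 / 549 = 1.82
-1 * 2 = -2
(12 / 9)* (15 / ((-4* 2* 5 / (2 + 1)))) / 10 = -3 / 20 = -0.15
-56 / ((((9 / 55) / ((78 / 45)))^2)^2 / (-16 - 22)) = 14237566190848 / 531441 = 26790492.62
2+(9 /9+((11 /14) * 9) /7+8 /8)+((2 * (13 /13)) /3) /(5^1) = 7561 /1470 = 5.14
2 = 2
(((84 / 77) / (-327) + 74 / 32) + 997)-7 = 19036459 / 19184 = 992.31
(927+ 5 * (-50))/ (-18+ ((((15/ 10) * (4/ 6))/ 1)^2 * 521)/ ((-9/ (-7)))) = 6093/ 3485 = 1.75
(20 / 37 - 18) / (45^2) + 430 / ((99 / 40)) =143182894 / 824175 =173.73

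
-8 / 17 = -0.47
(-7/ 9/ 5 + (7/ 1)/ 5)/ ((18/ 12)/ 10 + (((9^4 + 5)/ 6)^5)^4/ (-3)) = -0.00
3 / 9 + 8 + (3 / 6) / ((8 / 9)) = 427 / 48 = 8.90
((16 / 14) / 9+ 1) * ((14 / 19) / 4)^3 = 3479 / 493848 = 0.01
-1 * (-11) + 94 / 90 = 542 / 45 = 12.04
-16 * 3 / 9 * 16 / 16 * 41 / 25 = -8.75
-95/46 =-2.07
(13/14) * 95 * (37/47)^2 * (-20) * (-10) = 169071500/15463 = 10933.94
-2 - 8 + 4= -6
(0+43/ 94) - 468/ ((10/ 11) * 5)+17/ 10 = -118443/ 1175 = -100.80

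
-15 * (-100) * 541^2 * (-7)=-3073150500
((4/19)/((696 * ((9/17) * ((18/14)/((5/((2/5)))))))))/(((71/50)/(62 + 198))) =9668750/9506403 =1.02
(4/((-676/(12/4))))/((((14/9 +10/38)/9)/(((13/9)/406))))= -513/1641458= -0.00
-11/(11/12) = -12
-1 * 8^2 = -64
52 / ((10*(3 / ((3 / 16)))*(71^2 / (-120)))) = -39 / 5041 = -0.01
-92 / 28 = -23 / 7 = -3.29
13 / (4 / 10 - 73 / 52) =-3380 / 261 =-12.95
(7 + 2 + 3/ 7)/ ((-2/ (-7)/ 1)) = 33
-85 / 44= -1.93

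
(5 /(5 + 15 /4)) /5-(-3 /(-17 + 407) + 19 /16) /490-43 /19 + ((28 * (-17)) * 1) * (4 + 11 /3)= -106065403859 /29047200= -3651.48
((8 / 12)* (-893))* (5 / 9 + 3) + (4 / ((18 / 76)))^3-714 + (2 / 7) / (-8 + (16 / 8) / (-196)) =1136815018 / 572265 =1986.52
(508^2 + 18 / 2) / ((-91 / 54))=-13935942 / 91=-153142.22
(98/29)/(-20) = -49/290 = -0.17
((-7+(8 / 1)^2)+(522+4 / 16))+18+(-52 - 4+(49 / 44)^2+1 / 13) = 13655329 / 25168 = 542.57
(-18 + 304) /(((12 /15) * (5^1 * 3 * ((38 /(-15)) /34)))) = -12155 /38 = -319.87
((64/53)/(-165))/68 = -16/148665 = -0.00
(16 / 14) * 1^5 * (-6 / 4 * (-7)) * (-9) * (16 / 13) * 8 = -13824 / 13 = -1063.38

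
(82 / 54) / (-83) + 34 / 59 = 73775 / 132219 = 0.56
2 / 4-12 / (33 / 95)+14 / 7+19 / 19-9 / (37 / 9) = -27053 / 814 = -33.23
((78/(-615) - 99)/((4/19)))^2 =149072437801/672400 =221702.02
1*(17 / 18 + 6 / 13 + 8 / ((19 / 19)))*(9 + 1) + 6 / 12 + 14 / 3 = 23219 / 234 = 99.23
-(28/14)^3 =-8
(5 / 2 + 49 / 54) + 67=1901 / 27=70.41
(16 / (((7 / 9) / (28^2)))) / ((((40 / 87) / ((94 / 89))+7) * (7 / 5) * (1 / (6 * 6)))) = 55777.06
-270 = -270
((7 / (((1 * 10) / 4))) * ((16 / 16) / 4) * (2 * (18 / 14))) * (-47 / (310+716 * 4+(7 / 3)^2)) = -3807 / 143075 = -0.03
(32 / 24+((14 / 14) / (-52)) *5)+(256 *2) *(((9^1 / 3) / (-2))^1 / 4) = -29759 / 156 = -190.76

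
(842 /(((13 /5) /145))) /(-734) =-305225 /4771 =-63.98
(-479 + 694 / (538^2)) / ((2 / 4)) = -69321491 / 72361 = -958.00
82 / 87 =0.94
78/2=39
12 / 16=0.75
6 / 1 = 6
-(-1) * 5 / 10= 1 / 2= 0.50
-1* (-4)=4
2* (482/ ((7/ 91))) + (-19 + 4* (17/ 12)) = 37556/ 3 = 12518.67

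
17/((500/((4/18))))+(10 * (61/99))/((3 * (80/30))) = 12833/16500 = 0.78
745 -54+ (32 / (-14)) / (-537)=2597485 / 3759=691.00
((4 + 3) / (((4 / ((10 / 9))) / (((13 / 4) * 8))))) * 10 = 4550 / 9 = 505.56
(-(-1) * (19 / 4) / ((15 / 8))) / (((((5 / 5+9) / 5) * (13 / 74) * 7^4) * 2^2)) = 703 / 936390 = 0.00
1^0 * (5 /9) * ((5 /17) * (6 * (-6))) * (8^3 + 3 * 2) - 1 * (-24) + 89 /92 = -4726551 /1564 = -3022.09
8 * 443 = 3544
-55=-55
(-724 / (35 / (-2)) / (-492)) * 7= -362 / 615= -0.59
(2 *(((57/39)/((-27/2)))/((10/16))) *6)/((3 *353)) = -1216/619515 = -0.00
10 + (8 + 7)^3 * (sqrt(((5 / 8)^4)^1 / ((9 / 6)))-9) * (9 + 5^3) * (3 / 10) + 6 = -1221059 + 1130625 * sqrt(6) / 64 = -1177786.28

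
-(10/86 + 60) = -2585/43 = -60.12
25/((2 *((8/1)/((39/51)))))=325/272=1.19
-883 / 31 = -28.48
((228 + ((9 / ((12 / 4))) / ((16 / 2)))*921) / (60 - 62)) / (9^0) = -4587 / 16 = -286.69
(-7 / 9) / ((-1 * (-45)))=-7 / 405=-0.02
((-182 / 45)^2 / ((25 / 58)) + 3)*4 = 8292268 / 50625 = 163.80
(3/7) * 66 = 198/7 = 28.29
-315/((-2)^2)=-315/4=-78.75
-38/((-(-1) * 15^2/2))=-76/225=-0.34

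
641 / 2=320.50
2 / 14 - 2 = -13 / 7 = -1.86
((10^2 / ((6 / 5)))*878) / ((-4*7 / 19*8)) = -6206.10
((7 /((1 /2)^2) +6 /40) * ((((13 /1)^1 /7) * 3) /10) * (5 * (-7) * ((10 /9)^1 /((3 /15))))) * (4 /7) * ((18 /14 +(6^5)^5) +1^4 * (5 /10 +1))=-4855229822124627969131095 /98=-49543161450251305807460.15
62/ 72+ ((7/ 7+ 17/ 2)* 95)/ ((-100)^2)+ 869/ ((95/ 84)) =526221931/ 684000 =769.33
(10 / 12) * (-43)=-215 / 6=-35.83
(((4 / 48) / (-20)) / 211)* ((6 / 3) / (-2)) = 1 / 50640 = 0.00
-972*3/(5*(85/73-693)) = 53217/63130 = 0.84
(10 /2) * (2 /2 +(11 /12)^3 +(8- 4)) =49855 /1728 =28.85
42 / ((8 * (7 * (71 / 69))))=207 / 284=0.73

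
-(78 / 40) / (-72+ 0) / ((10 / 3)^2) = 39 / 16000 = 0.00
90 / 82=45 / 41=1.10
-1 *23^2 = -529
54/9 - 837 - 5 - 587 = -1423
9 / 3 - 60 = -57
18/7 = 2.57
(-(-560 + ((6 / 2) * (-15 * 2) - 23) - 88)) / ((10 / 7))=5327 / 10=532.70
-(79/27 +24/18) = -115/27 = -4.26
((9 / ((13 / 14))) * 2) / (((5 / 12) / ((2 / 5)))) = 6048 / 325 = 18.61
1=1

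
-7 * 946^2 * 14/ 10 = -43850884/ 5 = -8770176.80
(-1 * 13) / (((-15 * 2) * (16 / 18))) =39 / 80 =0.49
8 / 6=4 / 3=1.33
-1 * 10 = -10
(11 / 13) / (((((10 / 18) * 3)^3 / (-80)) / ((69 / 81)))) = -4048 / 325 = -12.46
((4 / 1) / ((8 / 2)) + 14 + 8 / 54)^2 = 167281 / 729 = 229.47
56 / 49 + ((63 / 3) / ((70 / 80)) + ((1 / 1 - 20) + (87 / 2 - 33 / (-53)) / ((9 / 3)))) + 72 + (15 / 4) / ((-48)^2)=105824575 / 1139712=92.85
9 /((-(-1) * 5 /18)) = 162 /5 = 32.40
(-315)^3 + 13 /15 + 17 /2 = -937675969 /30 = -31255865.63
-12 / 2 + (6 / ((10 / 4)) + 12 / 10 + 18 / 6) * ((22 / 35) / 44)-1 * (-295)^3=8985329183 / 350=25672369.09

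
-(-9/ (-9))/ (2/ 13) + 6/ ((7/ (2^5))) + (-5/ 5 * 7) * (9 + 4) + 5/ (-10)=-494/ 7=-70.57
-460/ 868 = -115/ 217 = -0.53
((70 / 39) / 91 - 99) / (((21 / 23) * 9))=-12.05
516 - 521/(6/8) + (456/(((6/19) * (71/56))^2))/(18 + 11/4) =-41.58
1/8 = 0.12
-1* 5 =-5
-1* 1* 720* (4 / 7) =-2880 / 7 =-411.43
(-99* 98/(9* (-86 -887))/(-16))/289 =-77/321368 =-0.00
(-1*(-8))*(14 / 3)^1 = 112 / 3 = 37.33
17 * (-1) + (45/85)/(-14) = -4055/238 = -17.04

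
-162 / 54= -3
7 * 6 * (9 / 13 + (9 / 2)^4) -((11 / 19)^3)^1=12306121619 / 713336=17251.51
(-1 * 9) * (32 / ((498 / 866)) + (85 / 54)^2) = -523.12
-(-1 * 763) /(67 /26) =19838 /67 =296.09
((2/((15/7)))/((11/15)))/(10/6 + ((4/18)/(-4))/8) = 2016/2629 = 0.77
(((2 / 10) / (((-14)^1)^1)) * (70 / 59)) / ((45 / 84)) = -28 / 885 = -0.03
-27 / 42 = -0.64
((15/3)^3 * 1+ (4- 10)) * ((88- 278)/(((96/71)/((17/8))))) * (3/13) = -13645135/1664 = -8200.20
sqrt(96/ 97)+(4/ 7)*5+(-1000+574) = -2962/ 7+4*sqrt(582)/ 97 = -422.15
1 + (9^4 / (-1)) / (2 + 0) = -3279.50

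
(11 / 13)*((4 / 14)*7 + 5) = 77 / 13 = 5.92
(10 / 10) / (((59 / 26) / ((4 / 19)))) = 104 / 1121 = 0.09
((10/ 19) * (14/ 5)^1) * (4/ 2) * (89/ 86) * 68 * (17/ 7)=411536/ 817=503.72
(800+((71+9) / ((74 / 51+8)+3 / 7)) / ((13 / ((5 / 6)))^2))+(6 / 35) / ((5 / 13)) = 250496351242 / 312933075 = 800.48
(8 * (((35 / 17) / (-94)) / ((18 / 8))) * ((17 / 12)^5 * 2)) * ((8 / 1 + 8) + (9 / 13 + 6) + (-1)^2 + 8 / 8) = -312786145 / 14253408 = -21.94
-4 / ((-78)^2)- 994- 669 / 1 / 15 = -7898558 / 7605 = -1038.60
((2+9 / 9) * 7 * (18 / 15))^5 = 31757969376 / 3125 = 10162550.20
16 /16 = 1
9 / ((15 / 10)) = 6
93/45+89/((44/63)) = 85469/660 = 129.50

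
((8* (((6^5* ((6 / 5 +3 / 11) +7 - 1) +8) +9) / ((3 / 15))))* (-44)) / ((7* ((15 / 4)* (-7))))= 409199488 / 735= 556734.00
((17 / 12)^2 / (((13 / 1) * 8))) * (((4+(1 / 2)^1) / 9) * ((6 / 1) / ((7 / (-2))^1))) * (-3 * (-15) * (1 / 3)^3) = -1445 / 52416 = -0.03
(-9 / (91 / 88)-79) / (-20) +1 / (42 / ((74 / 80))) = 96253 / 21840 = 4.41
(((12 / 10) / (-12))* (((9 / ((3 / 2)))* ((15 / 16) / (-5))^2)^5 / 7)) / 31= -14348907 / 74560632258560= -0.00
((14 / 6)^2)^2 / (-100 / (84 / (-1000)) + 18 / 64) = 537824 / 21605103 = 0.02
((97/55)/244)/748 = 97/10038160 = 0.00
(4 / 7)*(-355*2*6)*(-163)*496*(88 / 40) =432975689.14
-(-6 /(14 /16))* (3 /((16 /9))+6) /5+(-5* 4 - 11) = -716 /35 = -20.46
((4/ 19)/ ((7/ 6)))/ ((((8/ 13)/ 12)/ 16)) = 7488/ 133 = 56.30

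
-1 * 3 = -3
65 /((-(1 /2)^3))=-520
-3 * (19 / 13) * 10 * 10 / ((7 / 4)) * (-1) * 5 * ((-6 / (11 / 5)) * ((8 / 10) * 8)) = -21888000 / 1001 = -21866.13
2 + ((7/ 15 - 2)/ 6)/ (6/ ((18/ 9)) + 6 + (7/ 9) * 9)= 2857/ 1440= 1.98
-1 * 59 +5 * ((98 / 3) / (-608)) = -54053 / 912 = -59.27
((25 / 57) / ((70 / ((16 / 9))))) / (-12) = -0.00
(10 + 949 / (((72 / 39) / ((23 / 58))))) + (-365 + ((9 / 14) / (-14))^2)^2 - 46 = 133391.30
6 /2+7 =10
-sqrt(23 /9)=-sqrt(23) /3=-1.60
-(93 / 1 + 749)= -842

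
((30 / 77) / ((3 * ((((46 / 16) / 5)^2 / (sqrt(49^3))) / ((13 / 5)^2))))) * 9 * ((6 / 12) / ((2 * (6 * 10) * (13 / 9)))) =137592 / 5819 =23.65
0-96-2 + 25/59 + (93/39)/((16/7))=-1184653/12272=-96.53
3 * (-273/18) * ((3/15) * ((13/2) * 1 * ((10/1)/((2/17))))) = -20111/4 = -5027.75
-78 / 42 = -13 / 7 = -1.86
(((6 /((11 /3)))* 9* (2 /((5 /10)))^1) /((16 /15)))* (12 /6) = 1215 /11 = 110.45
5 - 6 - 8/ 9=-17/ 9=-1.89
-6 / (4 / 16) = -24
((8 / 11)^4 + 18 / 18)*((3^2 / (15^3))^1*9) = 56211 / 1830125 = 0.03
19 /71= 0.27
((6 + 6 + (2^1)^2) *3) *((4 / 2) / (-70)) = -48 / 35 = -1.37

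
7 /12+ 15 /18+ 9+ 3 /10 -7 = 223 /60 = 3.72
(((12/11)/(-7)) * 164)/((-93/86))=56416/2387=23.63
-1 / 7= -0.14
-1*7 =-7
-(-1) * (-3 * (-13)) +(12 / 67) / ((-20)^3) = 5225997 / 134000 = 39.00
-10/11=-0.91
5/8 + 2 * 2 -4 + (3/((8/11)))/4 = 53/32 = 1.66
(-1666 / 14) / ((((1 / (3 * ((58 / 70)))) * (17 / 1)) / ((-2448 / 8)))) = 26622 / 5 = 5324.40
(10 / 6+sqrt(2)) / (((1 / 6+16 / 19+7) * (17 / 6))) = 684 * sqrt(2) / 15521+1140 / 15521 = 0.14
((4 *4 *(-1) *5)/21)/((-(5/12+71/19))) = 6080/6629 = 0.92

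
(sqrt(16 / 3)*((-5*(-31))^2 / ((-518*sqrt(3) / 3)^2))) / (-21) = -0.03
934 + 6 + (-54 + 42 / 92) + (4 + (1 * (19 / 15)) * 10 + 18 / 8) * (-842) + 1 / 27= -9340672 / 621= -15041.34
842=842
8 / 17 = 0.47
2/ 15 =0.13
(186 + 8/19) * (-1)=-3542/19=-186.42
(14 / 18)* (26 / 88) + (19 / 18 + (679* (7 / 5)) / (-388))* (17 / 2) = -46027 / 3960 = -11.62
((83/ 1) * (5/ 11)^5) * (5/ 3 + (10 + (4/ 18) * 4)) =20.22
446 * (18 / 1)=8028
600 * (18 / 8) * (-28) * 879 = -33226200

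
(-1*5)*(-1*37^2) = 6845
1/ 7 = 0.14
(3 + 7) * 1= 10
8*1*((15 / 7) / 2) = 60 / 7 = 8.57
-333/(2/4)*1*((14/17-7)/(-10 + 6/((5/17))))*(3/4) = 524475/1768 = 296.65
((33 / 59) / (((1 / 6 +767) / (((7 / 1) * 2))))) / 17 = 0.00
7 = 7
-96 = -96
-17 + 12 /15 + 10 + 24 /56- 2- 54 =-2162 /35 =-61.77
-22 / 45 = -0.49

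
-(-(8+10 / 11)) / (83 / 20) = 1960 / 913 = 2.15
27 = 27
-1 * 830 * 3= -2490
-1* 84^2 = -7056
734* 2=1468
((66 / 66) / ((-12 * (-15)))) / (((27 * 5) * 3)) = 1 / 72900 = 0.00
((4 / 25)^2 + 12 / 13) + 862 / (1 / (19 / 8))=66566457 / 32500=2048.20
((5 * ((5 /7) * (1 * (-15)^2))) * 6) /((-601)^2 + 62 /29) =978750 /73324237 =0.01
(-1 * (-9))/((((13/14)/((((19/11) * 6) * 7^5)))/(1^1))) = 241415748/143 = 1688222.01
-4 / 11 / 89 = -4 / 979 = -0.00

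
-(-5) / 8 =5 / 8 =0.62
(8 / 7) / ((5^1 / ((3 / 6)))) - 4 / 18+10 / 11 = 2776 / 3465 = 0.80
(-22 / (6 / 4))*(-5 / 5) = 44 / 3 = 14.67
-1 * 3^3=-27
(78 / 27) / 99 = 26 / 891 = 0.03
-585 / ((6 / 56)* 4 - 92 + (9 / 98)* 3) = 57330 / 8947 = 6.41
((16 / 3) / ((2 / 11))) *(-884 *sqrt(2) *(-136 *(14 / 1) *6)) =296231936 *sqrt(2) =418935221.50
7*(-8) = -56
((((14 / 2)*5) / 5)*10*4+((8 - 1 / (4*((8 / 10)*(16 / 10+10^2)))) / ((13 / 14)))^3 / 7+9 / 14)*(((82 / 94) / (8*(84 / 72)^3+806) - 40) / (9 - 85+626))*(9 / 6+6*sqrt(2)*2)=-47858947369777065482465247*sqrt(2) / 147462051014086961152000 - 47858947369777065482465247 / 1179696408112695689216000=-499.55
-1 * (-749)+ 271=1020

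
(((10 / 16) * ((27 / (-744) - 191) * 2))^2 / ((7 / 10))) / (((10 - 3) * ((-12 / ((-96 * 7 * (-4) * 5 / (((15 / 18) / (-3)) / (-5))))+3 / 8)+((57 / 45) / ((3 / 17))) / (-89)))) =1123692927080625 / 28417377352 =39542.46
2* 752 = 1504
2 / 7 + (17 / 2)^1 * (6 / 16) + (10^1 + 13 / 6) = 5255 / 336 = 15.64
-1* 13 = -13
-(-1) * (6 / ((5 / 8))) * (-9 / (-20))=108 / 25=4.32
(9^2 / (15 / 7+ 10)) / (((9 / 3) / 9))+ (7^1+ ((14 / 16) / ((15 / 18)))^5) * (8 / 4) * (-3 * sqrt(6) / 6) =1701 / 85-26484101 * sqrt(6) / 3200000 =-0.26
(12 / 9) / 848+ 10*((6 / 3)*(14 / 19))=14.74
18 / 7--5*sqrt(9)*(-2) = -192 / 7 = -27.43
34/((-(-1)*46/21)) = 357/23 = 15.52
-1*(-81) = 81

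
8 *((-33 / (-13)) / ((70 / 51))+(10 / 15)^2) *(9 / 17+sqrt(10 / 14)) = 75148 / 7735+75148 *sqrt(35) / 28665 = 25.22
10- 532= -522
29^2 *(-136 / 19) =-114376 / 19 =-6019.79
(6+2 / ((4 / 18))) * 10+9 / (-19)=2841 / 19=149.53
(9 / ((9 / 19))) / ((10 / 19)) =361 / 10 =36.10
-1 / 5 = -0.20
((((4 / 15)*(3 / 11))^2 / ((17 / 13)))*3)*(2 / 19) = 1248 / 977075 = 0.00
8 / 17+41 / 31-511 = -268352 / 527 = -509.21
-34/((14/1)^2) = -17/98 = -0.17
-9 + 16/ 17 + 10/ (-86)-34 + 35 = -5245/ 731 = -7.18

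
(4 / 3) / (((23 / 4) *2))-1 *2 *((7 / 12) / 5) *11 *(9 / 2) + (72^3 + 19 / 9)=373238.68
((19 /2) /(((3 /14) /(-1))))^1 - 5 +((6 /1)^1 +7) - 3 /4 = -445 /12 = -37.08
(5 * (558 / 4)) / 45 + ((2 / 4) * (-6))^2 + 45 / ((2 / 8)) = 409 / 2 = 204.50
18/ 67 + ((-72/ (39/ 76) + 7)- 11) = -125458/ 871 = -144.04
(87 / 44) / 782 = 87 / 34408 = 0.00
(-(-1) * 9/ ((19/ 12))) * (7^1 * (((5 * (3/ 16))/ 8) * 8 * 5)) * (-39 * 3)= -1658475/ 76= -21822.04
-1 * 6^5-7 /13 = -101095 /13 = -7776.54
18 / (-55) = -18 / 55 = -0.33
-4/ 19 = -0.21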